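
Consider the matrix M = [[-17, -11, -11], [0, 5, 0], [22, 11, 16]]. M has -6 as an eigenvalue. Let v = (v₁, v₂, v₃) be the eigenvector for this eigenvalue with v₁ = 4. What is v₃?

M + 6I = [[-11, -11, -11], [0, 11, 0], [22, 11, 22]].
Solving (M + 6I)v = 0 gives the eigenspace spanned by (4, 0, -4).
With v₁ = 4, v = (4, 0, -4), so v₃ = -4.

-4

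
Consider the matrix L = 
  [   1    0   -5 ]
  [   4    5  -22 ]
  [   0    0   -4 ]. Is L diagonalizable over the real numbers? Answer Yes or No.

Characteristic polynomial: p(r) = r^3 - 2r^2 - 19r + 20 = (r - 5)(r - 1)(r + 4).
All 3 eigenvalues are distinct, so L is diagonalizable.

Yes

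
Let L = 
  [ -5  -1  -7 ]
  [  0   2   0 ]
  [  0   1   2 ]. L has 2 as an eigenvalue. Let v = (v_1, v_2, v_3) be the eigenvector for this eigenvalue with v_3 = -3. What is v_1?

L − 2I = [[-7, -1, -7], [0, 0, 0], [0, 1, 0]].
Solving (L − 2I)v = 0 gives the eigenspace spanned by (3, 0, -3).
With v_3 = -3, v = (3, 0, -3), so v_1 = 3.

3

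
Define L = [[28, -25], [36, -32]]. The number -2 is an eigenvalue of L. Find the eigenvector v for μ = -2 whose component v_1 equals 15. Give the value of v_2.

L + 2I = [[30, -25], [36, -30]].
Solving (L + 2I)v = 0 gives the eigenspace spanned by (15, 18).
With v_1 = 15, v = (15, 18), so v_2 = 18.

18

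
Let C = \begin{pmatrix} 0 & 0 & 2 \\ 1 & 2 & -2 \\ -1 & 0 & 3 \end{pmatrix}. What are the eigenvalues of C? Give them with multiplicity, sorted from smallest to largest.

Characteristic polynomial: p(μ) = μ^3 - 5μ^2 + 8μ - 4 = (μ - 2)^2(μ - 1).
Roots (with multiplicity): 1, 2, 2.

1, 2, 2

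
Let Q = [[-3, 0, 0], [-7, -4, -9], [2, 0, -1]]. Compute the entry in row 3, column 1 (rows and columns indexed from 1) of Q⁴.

-80

Characteristic polynomial: r^3 + 8r^2 + 19r + 12 = (r + 1)(r + 3)(r + 4), so the eigenvalues are -4, -3, -1.
r=-3: eigenvector (1, 2, -1).
r=-4: eigenvector (0, 1, 0).
r=-1: eigenvector (0, -3, 1).
P = [[1, 0, 0], [2, 1, -3], [-1, 0, 1]], D = diag(-3, -4, -1), P⁻¹ = [[1, 0, 0], [1, 1, 3], [1, 0, 1]].
Q⁴ = P·diag(81, 256, 1)·P⁻¹ = [[81, 0, 0], [415, 256, 765], [-80, 0, 1]].
The requested entry is -80.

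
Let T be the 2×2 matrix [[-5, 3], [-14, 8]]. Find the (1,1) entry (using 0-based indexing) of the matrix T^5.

Characteristic polynomial: r^2 - 3r + 2 = (r - 2)(r - 1), so the eigenvalues are 1, 2.
r=1: eigenvector (1, 2).
r=2: eigenvector (3, 7).
P = [[1, 3], [2, 7]], D = diag(1, 2), P⁻¹ = [[7, -3], [-2, 1]].
T⁵ = P·diag(1, 32)·P⁻¹ = [[-185, 93], [-434, 218]].
The requested entry is 218.

218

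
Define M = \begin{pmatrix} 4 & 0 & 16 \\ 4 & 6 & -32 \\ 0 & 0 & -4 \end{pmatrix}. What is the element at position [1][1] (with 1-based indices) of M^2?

16

Characteristic polynomial: t^3 - 6t^2 - 16t + 96 = (t - 6)(t - 4)(t + 4), so the eigenvalues are -4, 4, 6.
t=4: eigenvector (1, -2, 0).
t=6: eigenvector (0, 1, 0).
t=-4: eigenvector (-2, 4, 1).
P = [[1, 0, -2], [-2, 1, 4], [0, 0, 1]], D = diag(4, 6, -4), P⁻¹ = [[1, 0, 2], [2, 1, 0], [0, 0, 1]].
M² = P·diag(16, 36, 16)·P⁻¹ = [[16, 0, 0], [40, 36, 0], [0, 0, 16]].
The requested entry is 16.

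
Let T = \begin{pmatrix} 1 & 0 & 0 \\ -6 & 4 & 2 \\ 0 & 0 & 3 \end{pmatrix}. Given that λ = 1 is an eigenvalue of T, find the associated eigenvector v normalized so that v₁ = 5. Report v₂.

T − 1I = [[0, 0, 0], [-6, 3, 2], [0, 0, 2]].
Solving (T − 1I)v = 0 gives the eigenspace spanned by (5, 10, 0).
With v₁ = 5, v = (5, 10, 0), so v₂ = 10.

10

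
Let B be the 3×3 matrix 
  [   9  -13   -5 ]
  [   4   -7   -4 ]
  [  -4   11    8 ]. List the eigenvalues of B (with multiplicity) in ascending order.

1, 4, 5

Characteristic polynomial: p(s) = s^3 - 10s^2 + 29s - 20 = (s - 5)(s - 4)(s - 1).
Roots (with multiplicity): 1, 4, 5.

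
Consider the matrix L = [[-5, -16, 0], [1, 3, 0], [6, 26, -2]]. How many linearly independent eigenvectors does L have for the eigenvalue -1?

1

L + 1I = [[-4, -16, 0], [1, 4, 0], [6, 26, -1]].
This matrix has rank 2, so its null space has dimension 3 − 2 = 1.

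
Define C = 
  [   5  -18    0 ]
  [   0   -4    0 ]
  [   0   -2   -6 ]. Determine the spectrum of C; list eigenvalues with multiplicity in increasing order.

-6, -4, 5

Characteristic polynomial: p(r) = r^3 + 5r^2 - 26r - 120 = (r - 5)(r + 4)(r + 6).
Roots (with multiplicity): -6, -4, 5.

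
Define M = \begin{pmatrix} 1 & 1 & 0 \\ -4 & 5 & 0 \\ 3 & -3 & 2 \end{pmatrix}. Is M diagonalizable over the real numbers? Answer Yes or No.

Characteristic polynomial: p(μ) = μ^3 - 8μ^2 + 21μ - 18 = (μ - 3)^2(μ - 2).
μ = 3 has algebraic multiplicity 2; rank(M − 3I) = 2, so geometric multiplicity = 1.
Geometric multiplicity < algebraic multiplicity, so M is not diagonalizable.

No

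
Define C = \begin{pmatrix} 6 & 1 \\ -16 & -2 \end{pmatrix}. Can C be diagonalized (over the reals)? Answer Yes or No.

Characteristic polynomial: p(s) = s^2 - 4s + 4 = (s - 2)^2.
s = 2 has algebraic multiplicity 2; rank(C − 2I) = 1, so geometric multiplicity = 1.
Geometric multiplicity < algebraic multiplicity, so C is not diagonalizable.

No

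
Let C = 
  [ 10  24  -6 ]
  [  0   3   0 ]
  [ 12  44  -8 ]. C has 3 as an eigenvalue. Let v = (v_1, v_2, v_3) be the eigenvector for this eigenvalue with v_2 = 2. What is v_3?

8

C − 3I = [[7, 24, -6], [0, 0, 0], [12, 44, -11]].
Solving (C − 3I)v = 0 gives the eigenspace spanned by (0, 2, 8).
With v_2 = 2, v = (0, 2, 8), so v_3 = 8.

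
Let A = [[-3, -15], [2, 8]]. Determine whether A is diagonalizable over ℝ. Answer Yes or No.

Yes

Characteristic polynomial: p(r) = r^2 - 5r + 6 = (r - 3)(r - 2).
All 2 eigenvalues are distinct, so A is diagonalizable.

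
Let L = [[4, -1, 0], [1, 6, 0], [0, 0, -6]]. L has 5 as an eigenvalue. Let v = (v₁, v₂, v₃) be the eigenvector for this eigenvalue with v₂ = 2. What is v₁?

-2

L − 5I = [[-1, -1, 0], [1, 1, 0], [0, 0, -11]].
Solving (L − 5I)v = 0 gives the eigenspace spanned by (-2, 2, 0).
With v₂ = 2, v = (-2, 2, 0), so v₁ = -2.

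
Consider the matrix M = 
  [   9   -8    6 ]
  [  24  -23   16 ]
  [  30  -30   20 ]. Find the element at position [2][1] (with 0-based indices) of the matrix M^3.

-750

Characteristic polynomial: s^3 - 6s^2 + 5s = s(s - 5)(s - 1), so the eigenvalues are 0, 1, 5.
s=5: eigenvector (-1, -2, -2).
s=1: eigenvector (1, 1, 0).
s=0: eigenvector (2, 0, -3).
P = [[-1, 1, 2], [-2, 1, 0], [-2, 0, -3]], D = diag(5, 1, 0), P⁻¹ = [[-3, 3, -2], [-6, 7, -4], [2, -2, 1]].
M³ = P·diag(125, 1, 0)·P⁻¹ = [[369, -368, 246], [744, -743, 496], [750, -750, 500]].
The requested entry is -750.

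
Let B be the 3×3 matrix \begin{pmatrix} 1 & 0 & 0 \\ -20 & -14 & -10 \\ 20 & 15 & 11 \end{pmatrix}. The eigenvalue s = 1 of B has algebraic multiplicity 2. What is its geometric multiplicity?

2

B − 1I = [[0, 0, 0], [-20, -15, -10], [20, 15, 10]].
This matrix has rank 1, so its null space has dimension 3 − 1 = 2.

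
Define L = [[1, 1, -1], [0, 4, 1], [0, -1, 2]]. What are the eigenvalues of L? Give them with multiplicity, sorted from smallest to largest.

Characteristic polynomial: p(s) = s^3 - 7s^2 + 15s - 9 = (s - 3)^2(s - 1).
Roots (with multiplicity): 1, 3, 3.

1, 3, 3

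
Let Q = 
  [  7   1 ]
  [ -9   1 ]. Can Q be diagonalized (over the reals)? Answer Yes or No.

Characteristic polynomial: p(r) = r^2 - 8r + 16 = (r - 4)^2.
r = 4 has algebraic multiplicity 2; rank(Q − 4I) = 1, so geometric multiplicity = 1.
Geometric multiplicity < algebraic multiplicity, so Q is not diagonalizable.

No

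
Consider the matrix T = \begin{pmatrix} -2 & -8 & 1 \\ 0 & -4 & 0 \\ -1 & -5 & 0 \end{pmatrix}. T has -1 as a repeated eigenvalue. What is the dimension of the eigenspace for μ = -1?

T + 1I = [[-1, -8, 1], [0, -3, 0], [-1, -5, 1]].
This matrix has rank 2, so its null space has dimension 3 − 2 = 1.

1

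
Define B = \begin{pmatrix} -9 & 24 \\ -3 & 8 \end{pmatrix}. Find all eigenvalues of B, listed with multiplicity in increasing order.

Characteristic polynomial: p(r) = r^2 + r = r(r + 1).
Roots (with multiplicity): -1, 0.

-1, 0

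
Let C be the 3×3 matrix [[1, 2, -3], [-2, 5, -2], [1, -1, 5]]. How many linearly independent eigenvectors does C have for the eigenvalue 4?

1

C − 4I = [[-3, 2, -3], [-2, 1, -2], [1, -1, 1]].
This matrix has rank 2, so its null space has dimension 3 − 2 = 1.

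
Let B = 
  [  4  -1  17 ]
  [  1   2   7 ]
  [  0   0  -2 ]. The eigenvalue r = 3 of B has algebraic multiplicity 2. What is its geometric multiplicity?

B − 3I = [[1, -1, 17], [1, -1, 7], [0, 0, -5]].
This matrix has rank 2, so its null space has dimension 3 − 2 = 1.

1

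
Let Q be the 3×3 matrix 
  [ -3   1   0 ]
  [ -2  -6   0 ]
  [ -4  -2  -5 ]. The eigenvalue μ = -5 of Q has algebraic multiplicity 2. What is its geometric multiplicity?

Q + 5I = [[2, 1, 0], [-2, -1, 0], [-4, -2, 0]].
This matrix has rank 1, so its null space has dimension 3 − 1 = 2.

2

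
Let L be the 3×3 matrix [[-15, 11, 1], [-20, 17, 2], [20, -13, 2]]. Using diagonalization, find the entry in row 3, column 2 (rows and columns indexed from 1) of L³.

Characteristic polynomial: s^3 - 4s^2 - 25s + 100 = (s - 5)(s - 4)(s + 5), so the eigenvalues are -5, 4, 5.
s=-5: eigenvector (1, 1, -1).
s=5: eigenvector (1, 2, -2).
s=4: eigenvector (-1, -2, 3).
P = [[1, 1, -1], [1, 2, -2], [-1, -2, 3]], D = diag(-5, 5, 4), P⁻¹ = [[2, -1, 0], [-1, 2, 1], [0, 1, 1]].
L³ = P·diag(-125, 125, 64)·P⁻¹ = [[-375, 311, 61], [-500, 497, 122], [500, -433, -58]].
The requested entry is -433.

-433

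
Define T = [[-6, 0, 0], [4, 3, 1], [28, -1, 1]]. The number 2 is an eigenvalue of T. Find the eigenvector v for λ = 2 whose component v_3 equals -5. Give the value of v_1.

0

T − 2I = [[-8, 0, 0], [4, 1, 1], [28, -1, -1]].
Solving (T − 2I)v = 0 gives the eigenspace spanned by (0, 5, -5).
With v_3 = -5, v = (0, 5, -5), so v_1 = 0.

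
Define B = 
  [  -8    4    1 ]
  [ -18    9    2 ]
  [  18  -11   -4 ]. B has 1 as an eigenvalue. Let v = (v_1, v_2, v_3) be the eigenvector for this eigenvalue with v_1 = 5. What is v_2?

B − 1I = [[-9, 4, 1], [-18, 8, 2], [18, -11, -5]].
Solving (B − 1I)v = 0 gives the eigenspace spanned by (5, 15, -15).
With v_1 = 5, v = (5, 15, -15), so v_2 = 15.

15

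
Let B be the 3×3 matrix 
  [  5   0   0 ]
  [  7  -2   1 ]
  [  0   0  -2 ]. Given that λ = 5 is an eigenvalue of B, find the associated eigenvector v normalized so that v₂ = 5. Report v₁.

B − 5I = [[0, 0, 0], [7, -7, 1], [0, 0, -7]].
Solving (B − 5I)v = 0 gives the eigenspace spanned by (5, 5, 0).
With v₂ = 5, v = (5, 5, 0), so v₁ = 5.

5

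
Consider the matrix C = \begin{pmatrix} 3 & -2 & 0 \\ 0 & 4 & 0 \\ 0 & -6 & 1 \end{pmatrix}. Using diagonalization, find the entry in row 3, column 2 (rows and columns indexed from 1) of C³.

Characteristic polynomial: t^3 - 8t^2 + 19t - 12 = (t - 4)(t - 3)(t - 1), so the eigenvalues are 1, 3, 4.
t=3: eigenvector (1, 0, 0).
t=4: eigenvector (-2, 1, -2).
t=1: eigenvector (0, 0, 1).
P = [[1, -2, 0], [0, 1, 0], [0, -2, 1]], D = diag(3, 4, 1), P⁻¹ = [[1, 2, 0], [0, 1, 0], [0, 2, 1]].
C³ = P·diag(27, 64, 1)·P⁻¹ = [[27, -74, 0], [0, 64, 0], [0, -126, 1]].
The requested entry is -126.

-126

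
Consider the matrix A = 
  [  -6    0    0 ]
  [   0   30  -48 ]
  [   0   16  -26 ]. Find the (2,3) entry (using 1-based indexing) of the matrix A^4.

Characteristic polynomial: r^3 + 2r^2 - 36r - 72 = (r - 6)(r + 2)(r + 6), so the eigenvalues are -6, -2, 6.
r=-6: eigenvector (1, 0, 0).
r=6: eigenvector (0, 2, 1).
r=-2: eigenvector (0, -3, -2).
P = [[1, 0, 0], [0, 2, -3], [0, 1, -2]], D = diag(-6, 6, -2), P⁻¹ = [[1, 0, 0], [0, 2, -3], [0, 1, -2]].
A⁴ = P·diag(1296, 1296, 16)·P⁻¹ = [[1296, 0, 0], [0, 5136, -7680], [0, 2560, -3824]].
The requested entry is -7680.

-7680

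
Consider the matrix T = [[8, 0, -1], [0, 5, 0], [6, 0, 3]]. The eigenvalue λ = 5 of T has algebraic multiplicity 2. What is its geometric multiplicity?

2

T − 5I = [[3, 0, -1], [0, 0, 0], [6, 0, -2]].
This matrix has rank 1, so its null space has dimension 3 − 1 = 2.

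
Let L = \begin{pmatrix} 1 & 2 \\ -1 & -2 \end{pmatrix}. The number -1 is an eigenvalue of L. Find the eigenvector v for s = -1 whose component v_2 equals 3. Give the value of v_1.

L + 1I = [[2, 2], [-1, -1]].
Solving (L + 1I)v = 0 gives the eigenspace spanned by (-3, 3).
With v_2 = 3, v = (-3, 3), so v_1 = -3.

-3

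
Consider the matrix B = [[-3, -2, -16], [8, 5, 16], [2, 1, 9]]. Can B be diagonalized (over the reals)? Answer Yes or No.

No

Characteristic polynomial: p(λ) = λ^3 - 11λ^2 + 35λ - 25 = (λ - 5)^2(λ - 1).
λ = 5 has algebraic multiplicity 2; rank(B − 5I) = 2, so geometric multiplicity = 1.
Geometric multiplicity < algebraic multiplicity, so B is not diagonalizable.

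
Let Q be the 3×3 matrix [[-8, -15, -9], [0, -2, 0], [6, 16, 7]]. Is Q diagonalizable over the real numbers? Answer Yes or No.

No

Characteristic polynomial: p(r) = r^3 + 3r^2 - 4 = (r - 1)(r + 2)^2.
r = -2 has algebraic multiplicity 2; rank(Q + 2I) = 2, so geometric multiplicity = 1.
Geometric multiplicity < algebraic multiplicity, so Q is not diagonalizable.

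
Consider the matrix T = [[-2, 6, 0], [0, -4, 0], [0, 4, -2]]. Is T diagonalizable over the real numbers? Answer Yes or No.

Yes

Characteristic polynomial: p(μ) = μ^3 + 8μ^2 + 20μ + 16 = (μ + 2)^2(μ + 4).
μ = -2 has algebraic multiplicity 2; rank(T + 2I) = 1, so geometric multiplicity = 2.
Every eigenvalue has geometric = algebraic multiplicity, so T is diagonalizable.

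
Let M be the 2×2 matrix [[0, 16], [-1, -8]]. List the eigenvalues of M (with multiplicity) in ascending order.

Characteristic polynomial: p(r) = r^2 + 8r + 16 = (r + 4)^2.
Roots (with multiplicity): -4, -4.

-4, -4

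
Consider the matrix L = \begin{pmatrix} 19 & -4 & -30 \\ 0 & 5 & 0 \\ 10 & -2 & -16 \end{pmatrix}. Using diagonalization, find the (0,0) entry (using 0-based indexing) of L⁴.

1021

Characteristic polynomial: λ^3 - 8λ^2 + 11λ + 20 = (λ - 5)(λ - 4)(λ + 1), so the eigenvalues are -1, 4, 5.
λ=-1: eigenvector (-3, 0, -2).
λ=5: eigenvector (-4, 1, -2).
λ=4: eigenvector (2, 0, 1).
P = [[-3, -4, 2], [0, 1, 0], [-2, -2, 1]], D = diag(-1, 5, 4), P⁻¹ = [[1, 0, -2], [0, 1, 0], [2, 2, -3]].
L⁴ = P·diag(1, 625, 256)·P⁻¹ = [[1021, -1476, -1530], [0, 625, 0], [510, -738, -764]].
The requested entry is 1021.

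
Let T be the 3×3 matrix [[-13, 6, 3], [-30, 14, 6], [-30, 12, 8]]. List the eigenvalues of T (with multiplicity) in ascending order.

2, 2, 5

Characteristic polynomial: p(μ) = μ^3 - 9μ^2 + 24μ - 20 = (μ - 5)(μ - 2)^2.
Roots (with multiplicity): 2, 2, 5.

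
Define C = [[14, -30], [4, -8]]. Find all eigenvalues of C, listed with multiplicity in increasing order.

Characteristic polynomial: p(μ) = μ^2 - 6μ + 8 = (μ - 4)(μ - 2).
Roots (with multiplicity): 2, 4.

2, 4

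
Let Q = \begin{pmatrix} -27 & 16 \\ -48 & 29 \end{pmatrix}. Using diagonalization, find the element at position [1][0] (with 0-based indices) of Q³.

-912

Characteristic polynomial: λ^2 - 2λ - 15 = (λ - 5)(λ + 3), so the eigenvalues are -3, 5.
λ=5: eigenvector (-1, -2).
λ=-3: eigenvector (-2, -3).
P = [[-1, -2], [-2, -3]], D = diag(5, -3), P⁻¹ = [[3, -2], [-2, 1]].
Q³ = P·diag(125, -27)·P⁻¹ = [[-483, 304], [-912, 581]].
The requested entry is -912.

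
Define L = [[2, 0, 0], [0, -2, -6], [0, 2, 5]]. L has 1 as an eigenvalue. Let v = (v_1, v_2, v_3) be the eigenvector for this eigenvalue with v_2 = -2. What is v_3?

1

L − 1I = [[1, 0, 0], [0, -3, -6], [0, 2, 4]].
Solving (L − 1I)v = 0 gives the eigenspace spanned by (0, -2, 1).
With v_2 = -2, v = (0, -2, 1), so v_3 = 1.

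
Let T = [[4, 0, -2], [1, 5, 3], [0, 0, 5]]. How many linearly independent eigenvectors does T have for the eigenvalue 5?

T − 5I = [[-1, 0, -2], [1, 0, 3], [0, 0, 0]].
This matrix has rank 2, so its null space has dimension 3 − 2 = 1.

1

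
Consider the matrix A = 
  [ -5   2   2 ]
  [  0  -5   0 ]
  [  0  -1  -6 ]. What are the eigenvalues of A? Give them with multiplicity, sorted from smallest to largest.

-6, -5, -5

Characteristic polynomial: p(t) = t^3 + 16t^2 + 85t + 150 = (t + 5)^2(t + 6).
Roots (with multiplicity): -6, -5, -5.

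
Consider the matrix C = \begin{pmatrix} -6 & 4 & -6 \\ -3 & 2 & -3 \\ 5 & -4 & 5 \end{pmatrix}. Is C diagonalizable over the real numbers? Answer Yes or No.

Yes

Characteristic polynomial: p(t) = t^3 - t^2 - 2t = t(t - 2)(t + 1).
All 3 eigenvalues are distinct, so C is diagonalizable.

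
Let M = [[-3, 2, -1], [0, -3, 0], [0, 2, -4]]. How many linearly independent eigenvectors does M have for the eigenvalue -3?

M + 3I = [[0, 2, -1], [0, 0, 0], [0, 2, -1]].
This matrix has rank 1, so its null space has dimension 3 − 1 = 2.

2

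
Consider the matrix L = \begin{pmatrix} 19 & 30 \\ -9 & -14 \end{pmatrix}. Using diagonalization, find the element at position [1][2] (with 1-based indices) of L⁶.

40950

Characteristic polynomial: λ^2 - 5λ + 4 = (λ - 4)(λ - 1), so the eigenvalues are 1, 4.
λ=1: eigenvector (-5, 3).
λ=4: eigenvector (-2, 1).
P = [[-5, -2], [3, 1]], D = diag(1, 4), P⁻¹ = [[1, 2], [-3, -5]].
L⁶ = P·diag(1, 4096)·P⁻¹ = [[24571, 40950], [-12285, -20474]].
The requested entry is 40950.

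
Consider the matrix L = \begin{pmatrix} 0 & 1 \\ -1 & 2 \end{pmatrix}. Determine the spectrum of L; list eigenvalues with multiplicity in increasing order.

Characteristic polynomial: p(λ) = λ^2 - 2λ + 1 = (λ - 1)^2.
Roots (with multiplicity): 1, 1.

1, 1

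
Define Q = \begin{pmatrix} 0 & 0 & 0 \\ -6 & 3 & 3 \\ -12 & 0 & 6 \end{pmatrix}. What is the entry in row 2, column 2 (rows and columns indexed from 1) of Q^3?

Characteristic polynomial: t^3 - 9t^2 + 18t = t(t - 6)(t - 3), so the eigenvalues are 0, 3, 6.
t=0: eigenvector (1, 0, 2).
t=3: eigenvector (0, 1, 0).
t=6: eigenvector (0, 1, 1).
P = [[1, 0, 0], [0, 1, 1], [2, 0, 1]], D = diag(0, 3, 6), P⁻¹ = [[1, 0, 0], [2, 1, -1], [-2, 0, 1]].
Q³ = P·diag(0, 27, 216)·P⁻¹ = [[0, 0, 0], [-378, 27, 189], [-432, 0, 216]].
The requested entry is 27.

27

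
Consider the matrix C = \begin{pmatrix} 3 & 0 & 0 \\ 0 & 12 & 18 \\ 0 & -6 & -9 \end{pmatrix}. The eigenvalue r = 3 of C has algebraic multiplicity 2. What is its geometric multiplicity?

2

C − 3I = [[0, 0, 0], [0, 9, 18], [0, -6, -12]].
This matrix has rank 1, so its null space has dimension 3 − 1 = 2.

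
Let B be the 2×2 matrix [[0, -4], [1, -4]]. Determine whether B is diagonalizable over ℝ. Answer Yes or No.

Characteristic polynomial: p(μ) = μ^2 + 4μ + 4 = (μ + 2)^2.
μ = -2 has algebraic multiplicity 2; rank(B + 2I) = 1, so geometric multiplicity = 1.
Geometric multiplicity < algebraic multiplicity, so B is not diagonalizable.

No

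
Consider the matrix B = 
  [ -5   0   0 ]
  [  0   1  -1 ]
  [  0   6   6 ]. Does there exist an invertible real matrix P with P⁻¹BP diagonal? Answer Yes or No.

Yes

Characteristic polynomial: p(r) = r^3 - 2r^2 - 23r + 60 = (r - 4)(r - 3)(r + 5).
All 3 eigenvalues are distinct, so B is diagonalizable.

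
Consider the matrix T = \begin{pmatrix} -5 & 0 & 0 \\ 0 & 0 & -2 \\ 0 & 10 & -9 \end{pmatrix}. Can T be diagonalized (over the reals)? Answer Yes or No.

Characteristic polynomial: p(λ) = λ^3 + 14λ^2 + 65λ + 100 = (λ + 4)(λ + 5)^2.
λ = -5 has algebraic multiplicity 2; rank(T + 5I) = 1, so geometric multiplicity = 2.
Every eigenvalue has geometric = algebraic multiplicity, so T is diagonalizable.

Yes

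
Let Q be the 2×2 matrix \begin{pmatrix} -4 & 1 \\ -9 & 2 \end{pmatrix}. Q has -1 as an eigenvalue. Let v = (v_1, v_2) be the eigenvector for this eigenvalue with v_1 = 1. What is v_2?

3

Q + 1I = [[-3, 1], [-9, 3]].
Solving (Q + 1I)v = 0 gives the eigenspace spanned by (1, 3).
With v_1 = 1, v = (1, 3), so v_2 = 3.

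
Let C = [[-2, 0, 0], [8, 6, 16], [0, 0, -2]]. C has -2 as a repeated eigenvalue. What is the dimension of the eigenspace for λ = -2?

2

C + 2I = [[0, 0, 0], [8, 8, 16], [0, 0, 0]].
This matrix has rank 1, so its null space has dimension 3 − 1 = 2.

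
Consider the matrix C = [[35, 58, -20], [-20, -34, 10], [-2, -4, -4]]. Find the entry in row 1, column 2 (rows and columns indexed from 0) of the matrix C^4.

Characteristic polynomial: r^3 + 3r^2 - 34r - 120 = (r - 6)(r + 4)(r + 5), so the eigenvalues are -5, -4, 6.
r=-5: eigenvector (1, 0, 2).
r=-4: eigenvector (2, -1, 1).
r=6: eigenvector (-2, 1, 0).
P = [[1, 2, -2], [0, -1, 1], [2, 1, 0]], D = diag(-5, -4, 6), P⁻¹ = [[1, 2, 0], [-2, -4, 1], [-2, -3, 1]].
C⁴ = P·diag(625, 256, 1296)·P⁻¹ = [[4785, 6978, -2080], [-2080, -2864, 1040], [738, 1476, 256]].
The requested entry is 1040.

1040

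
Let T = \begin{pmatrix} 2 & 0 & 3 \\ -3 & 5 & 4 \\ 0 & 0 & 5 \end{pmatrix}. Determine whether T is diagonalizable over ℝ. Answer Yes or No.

Characteristic polynomial: p(r) = r^3 - 12r^2 + 45r - 50 = (r - 5)^2(r - 2).
r = 5 has algebraic multiplicity 2; rank(T − 5I) = 2, so geometric multiplicity = 1.
Geometric multiplicity < algebraic multiplicity, so T is not diagonalizable.

No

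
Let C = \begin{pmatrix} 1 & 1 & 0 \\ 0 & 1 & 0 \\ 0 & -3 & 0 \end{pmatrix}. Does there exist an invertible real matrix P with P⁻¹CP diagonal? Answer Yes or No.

No

Characteristic polynomial: p(r) = r^3 - 2r^2 + r = r(r - 1)^2.
r = 1 has algebraic multiplicity 2; rank(C − 1I) = 2, so geometric multiplicity = 1.
Geometric multiplicity < algebraic multiplicity, so C is not diagonalizable.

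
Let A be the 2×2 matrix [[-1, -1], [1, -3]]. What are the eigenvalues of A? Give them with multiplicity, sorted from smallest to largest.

Characteristic polynomial: p(t) = t^2 + 4t + 4 = (t + 2)^2.
Roots (with multiplicity): -2, -2.

-2, -2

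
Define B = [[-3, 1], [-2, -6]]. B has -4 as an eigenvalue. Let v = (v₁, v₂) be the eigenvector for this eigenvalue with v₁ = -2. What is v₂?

2

B + 4I = [[1, 1], [-2, -2]].
Solving (B + 4I)v = 0 gives the eigenspace spanned by (-2, 2).
With v₁ = -2, v = (-2, 2), so v₂ = 2.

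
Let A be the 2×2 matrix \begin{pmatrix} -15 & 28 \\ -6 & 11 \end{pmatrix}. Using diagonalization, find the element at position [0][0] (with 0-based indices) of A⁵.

-1695

Characteristic polynomial: r^2 + 4r + 3 = (r + 1)(r + 3), so the eigenvalues are -3, -1.
r=-1: eigenvector (2, 1).
r=-3: eigenvector (7, 3).
P = [[2, 7], [1, 3]], D = diag(-1, -3), P⁻¹ = [[-3, 7], [1, -2]].
A⁵ = P·diag(-1, -243)·P⁻¹ = [[-1695, 3388], [-726, 1451]].
The requested entry is -1695.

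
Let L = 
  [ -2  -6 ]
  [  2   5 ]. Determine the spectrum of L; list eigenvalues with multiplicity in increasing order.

Characteristic polynomial: p(s) = s^2 - 3s + 2 = (s - 2)(s - 1).
Roots (with multiplicity): 1, 2.

1, 2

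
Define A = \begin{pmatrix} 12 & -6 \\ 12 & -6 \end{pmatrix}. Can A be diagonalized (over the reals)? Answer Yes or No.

Yes

Characteristic polynomial: p(μ) = μ^2 - 6μ = μ(μ - 6).
All 2 eigenvalues are distinct, so A is diagonalizable.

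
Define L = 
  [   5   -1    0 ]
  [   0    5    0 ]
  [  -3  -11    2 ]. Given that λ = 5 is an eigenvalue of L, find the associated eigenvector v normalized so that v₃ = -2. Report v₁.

2

L − 5I = [[0, -1, 0], [0, 0, 0], [-3, -11, -3]].
Solving (L − 5I)v = 0 gives the eigenspace spanned by (2, 0, -2).
With v₃ = -2, v = (2, 0, -2), so v₁ = 2.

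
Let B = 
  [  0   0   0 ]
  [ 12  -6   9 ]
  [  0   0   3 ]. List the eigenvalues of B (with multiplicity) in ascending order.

-6, 0, 3

Characteristic polynomial: p(r) = r^3 + 3r^2 - 18r = r(r - 3)(r + 6).
Roots (with multiplicity): -6, 0, 3.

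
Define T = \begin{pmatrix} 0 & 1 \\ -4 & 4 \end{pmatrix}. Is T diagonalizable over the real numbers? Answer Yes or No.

Characteristic polynomial: p(μ) = μ^2 - 4μ + 4 = (μ - 2)^2.
μ = 2 has algebraic multiplicity 2; rank(T − 2I) = 1, so geometric multiplicity = 1.
Geometric multiplicity < algebraic multiplicity, so T is not diagonalizable.

No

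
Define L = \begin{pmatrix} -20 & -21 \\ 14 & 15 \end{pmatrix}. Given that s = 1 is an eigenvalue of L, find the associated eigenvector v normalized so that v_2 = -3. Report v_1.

L − 1I = [[-21, -21], [14, 14]].
Solving (L − 1I)v = 0 gives the eigenspace spanned by (3, -3).
With v_2 = -3, v = (3, -3), so v_1 = 3.

3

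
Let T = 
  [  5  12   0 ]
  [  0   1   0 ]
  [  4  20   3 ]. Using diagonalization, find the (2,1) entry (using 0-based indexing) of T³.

692

Characteristic polynomial: s^3 - 9s^2 + 23s - 15 = (s - 5)(s - 3)(s - 1), so the eigenvalues are 1, 3, 5.
s=5: eigenvector (1, 0, 2).
s=1: eigenvector (-3, 1, -4).
s=3: eigenvector (0, 0, 1).
P = [[1, -3, 0], [0, 1, 0], [2, -4, 1]], D = diag(5, 1, 3), P⁻¹ = [[1, 3, 0], [0, 1, 0], [-2, -2, 1]].
T³ = P·diag(125, 1, 27)·P⁻¹ = [[125, 372, 0], [0, 1, 0], [196, 692, 27]].
The requested entry is 692.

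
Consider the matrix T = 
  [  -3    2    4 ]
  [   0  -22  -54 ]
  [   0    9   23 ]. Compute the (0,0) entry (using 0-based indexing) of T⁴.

81

Characteristic polynomial: μ^3 + 2μ^2 - 23μ - 60 = (μ - 5)(μ + 3)(μ + 4), so the eigenvalues are -4, -3, 5.
μ=-3: eigenvector (1, 0, 0).
μ=-4: eigenvector (2, -3, 1).
μ=5: eigenvector (0, -2, 1).
P = [[1, 2, 0], [0, -3, -2], [0, 1, 1]], D = diag(-3, -4, 5), P⁻¹ = [[1, 2, 4], [0, -1, -2], [0, 1, 3]].
T⁴ = P·diag(81, 256, 625)·P⁻¹ = [[81, -350, -700], [0, -482, -2214], [0, 369, 1363]].
The requested entry is 81.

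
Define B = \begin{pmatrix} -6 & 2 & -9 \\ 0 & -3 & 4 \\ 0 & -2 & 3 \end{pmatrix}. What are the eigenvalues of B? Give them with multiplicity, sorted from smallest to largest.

-6, -1, 1

Characteristic polynomial: p(r) = r^3 + 6r^2 - r - 6 = (r - 1)(r + 1)(r + 6).
Roots (with multiplicity): -6, -1, 1.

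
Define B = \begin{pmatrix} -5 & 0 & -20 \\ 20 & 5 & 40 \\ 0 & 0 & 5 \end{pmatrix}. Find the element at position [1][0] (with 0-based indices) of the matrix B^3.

500

Characteristic polynomial: s^3 - 5s^2 - 25s + 125 = (s - 5)^2(s + 5), so the eigenvalues are -5, 5, 5.
s=-5: eigenvector (1, -2, 0).
s=5: eigenvector (0, 1, 0).
s=5: eigenvector (-2, 1, 1).
P = [[1, 0, -2], [-2, 1, 1], [0, 0, 1]], D = diag(-5, 5, 5), P⁻¹ = [[1, 0, 2], [2, 1, 3], [0, 0, 1]].
B³ = P·diag(-125, 125, 125)·P⁻¹ = [[-125, 0, -500], [500, 125, 1000], [0, 0, 125]].
The requested entry is 500.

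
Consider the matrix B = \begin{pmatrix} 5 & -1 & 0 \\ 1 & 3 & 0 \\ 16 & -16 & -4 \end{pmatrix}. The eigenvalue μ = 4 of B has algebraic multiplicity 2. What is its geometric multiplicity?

B − 4I = [[1, -1, 0], [1, -1, 0], [16, -16, -8]].
This matrix has rank 2, so its null space has dimension 3 − 2 = 1.

1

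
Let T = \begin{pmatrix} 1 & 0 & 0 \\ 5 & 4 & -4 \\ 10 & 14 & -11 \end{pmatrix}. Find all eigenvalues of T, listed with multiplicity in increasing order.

-4, -3, 1

Characteristic polynomial: p(μ) = μ^3 + 6μ^2 + 5μ - 12 = (μ - 1)(μ + 3)(μ + 4).
Roots (with multiplicity): -4, -3, 1.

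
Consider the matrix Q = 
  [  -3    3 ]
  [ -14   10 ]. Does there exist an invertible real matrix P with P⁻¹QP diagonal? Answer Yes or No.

Characteristic polynomial: p(r) = r^2 - 7r + 12 = (r - 4)(r - 3).
All 2 eigenvalues are distinct, so Q is diagonalizable.

Yes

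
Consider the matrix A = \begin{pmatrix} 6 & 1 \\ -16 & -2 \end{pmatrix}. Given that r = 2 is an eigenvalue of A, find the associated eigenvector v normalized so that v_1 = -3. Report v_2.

A − 2I = [[4, 1], [-16, -4]].
Solving (A − 2I)v = 0 gives the eigenspace spanned by (-3, 12).
With v_1 = -3, v = (-3, 12), so v_2 = 12.

12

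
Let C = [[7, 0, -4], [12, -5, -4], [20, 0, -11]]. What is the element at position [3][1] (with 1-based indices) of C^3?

Characteristic polynomial: s^3 + 9s^2 + 23s + 15 = (s + 1)(s + 3)(s + 5), so the eigenvalues are -5, -3, -1.
s=-1: eigenvector (1, 1, 2).
s=-3: eigenvector (2, 2, 5).
s=-5: eigenvector (0, 1, 0).
P = [[1, 2, 0], [1, 2, 1], [2, 5, 0]], D = diag(-1, -3, -5), P⁻¹ = [[5, 0, -2], [-2, 0, 1], [-1, 1, 0]].
C³ = P·diag(-1, -27, -125)·P⁻¹ = [[103, 0, -52], [228, -125, -52], [260, 0, -131]].
The requested entry is 260.

260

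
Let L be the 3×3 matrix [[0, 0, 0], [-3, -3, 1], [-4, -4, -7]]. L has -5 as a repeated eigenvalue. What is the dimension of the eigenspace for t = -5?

1

L + 5I = [[5, 0, 0], [-3, 2, 1], [-4, -4, -2]].
This matrix has rank 2, so its null space has dimension 3 − 2 = 1.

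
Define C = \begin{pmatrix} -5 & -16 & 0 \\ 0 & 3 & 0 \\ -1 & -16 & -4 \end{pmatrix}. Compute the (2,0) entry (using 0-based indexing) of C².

Characteristic polynomial: r^3 + 6r^2 - 7r - 60 = (r - 3)(r + 4)(r + 5), so the eigenvalues are -5, -4, 3.
r=-5: eigenvector (1, 0, 1).
r=-4: eigenvector (0, 0, 1).
r=3: eigenvector (-2, 1, -2).
P = [[1, 0, -2], [0, 0, 1], [1, 1, -2]], D = diag(-5, -4, 3), P⁻¹ = [[1, 2, 0], [-1, 0, 1], [0, 1, 0]].
C² = P·diag(25, 16, 9)·P⁻¹ = [[25, 32, 0], [0, 9, 0], [9, 32, 16]].
The requested entry is 9.

9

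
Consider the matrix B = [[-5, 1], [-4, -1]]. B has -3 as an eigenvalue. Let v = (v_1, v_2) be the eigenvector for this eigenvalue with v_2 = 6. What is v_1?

B + 3I = [[-2, 1], [-4, 2]].
Solving (B + 3I)v = 0 gives the eigenspace spanned by (3, 6).
With v_2 = 6, v = (3, 6), so v_1 = 3.

3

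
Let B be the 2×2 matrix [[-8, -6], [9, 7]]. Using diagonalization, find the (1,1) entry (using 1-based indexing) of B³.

-26

Characteristic polynomial: t^2 + t - 2 = (t - 1)(t + 2), so the eigenvalues are -2, 1.
t=1: eigenvector (-2, 3).
t=-2: eigenvector (-1, 1).
P = [[-2, -1], [3, 1]], D = diag(1, -2), P⁻¹ = [[1, 1], [-3, -2]].
B³ = P·diag(1, -8)·P⁻¹ = [[-26, -18], [27, 19]].
The requested entry is -26.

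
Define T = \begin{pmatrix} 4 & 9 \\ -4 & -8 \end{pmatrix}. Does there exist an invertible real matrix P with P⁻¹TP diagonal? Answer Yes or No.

Characteristic polynomial: p(λ) = λ^2 + 4λ + 4 = (λ + 2)^2.
λ = -2 has algebraic multiplicity 2; rank(T + 2I) = 1, so geometric multiplicity = 1.
Geometric multiplicity < algebraic multiplicity, so T is not diagonalizable.

No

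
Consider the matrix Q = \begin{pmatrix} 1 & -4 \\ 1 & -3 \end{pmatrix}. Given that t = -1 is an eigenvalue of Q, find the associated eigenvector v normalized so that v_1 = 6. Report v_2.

3

Q + 1I = [[2, -4], [1, -2]].
Solving (Q + 1I)v = 0 gives the eigenspace spanned by (6, 3).
With v_1 = 6, v = (6, 3), so v_2 = 3.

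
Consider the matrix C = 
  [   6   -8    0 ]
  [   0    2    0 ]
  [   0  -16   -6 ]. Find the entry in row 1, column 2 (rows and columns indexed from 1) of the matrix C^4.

-2560

Characteristic polynomial: t^3 - 2t^2 - 36t + 72 = (t - 6)(t - 2)(t + 6), so the eigenvalues are -6, 2, 6.
t=6: eigenvector (1, 0, 0).
t=2: eigenvector (2, 1, -2).
t=-6: eigenvector (0, 0, 1).
P = [[1, 2, 0], [0, 1, 0], [0, -2, 1]], D = diag(6, 2, -6), P⁻¹ = [[1, -2, 0], [0, 1, 0], [0, 2, 1]].
C⁴ = P·diag(1296, 16, 1296)·P⁻¹ = [[1296, -2560, 0], [0, 16, 0], [0, 2560, 1296]].
The requested entry is -2560.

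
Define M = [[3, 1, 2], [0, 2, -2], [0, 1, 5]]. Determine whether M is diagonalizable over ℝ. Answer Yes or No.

Yes

Characteristic polynomial: p(μ) = μ^3 - 10μ^2 + 33μ - 36 = (μ - 4)(μ - 3)^2.
μ = 3 has algebraic multiplicity 2; rank(M − 3I) = 1, so geometric multiplicity = 2.
Every eigenvalue has geometric = algebraic multiplicity, so M is diagonalizable.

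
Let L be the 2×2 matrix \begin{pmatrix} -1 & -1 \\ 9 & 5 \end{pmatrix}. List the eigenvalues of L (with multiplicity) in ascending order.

Characteristic polynomial: p(t) = t^2 - 4t + 4 = (t - 2)^2.
Roots (with multiplicity): 2, 2.

2, 2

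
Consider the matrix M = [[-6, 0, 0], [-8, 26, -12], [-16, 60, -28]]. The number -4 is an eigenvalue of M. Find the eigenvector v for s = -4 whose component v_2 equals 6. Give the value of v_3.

M + 4I = [[-2, 0, 0], [-8, 30, -12], [-16, 60, -24]].
Solving (M + 4I)v = 0 gives the eigenspace spanned by (0, 6, 15).
With v_2 = 6, v = (0, 6, 15), so v_3 = 15.

15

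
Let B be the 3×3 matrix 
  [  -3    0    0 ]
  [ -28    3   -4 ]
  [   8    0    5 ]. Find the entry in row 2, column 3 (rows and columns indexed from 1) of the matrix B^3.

-196

Characteristic polynomial: λ^3 - 5λ^2 - 9λ + 45 = (λ - 5)(λ - 3)(λ + 3), so the eigenvalues are -3, 3, 5.
λ=3: eigenvector (0, 1, 0).
λ=-3: eigenvector (1, 4, -1).
λ=5: eigenvector (0, -2, 1).
P = [[0, 1, 0], [1, 4, -2], [0, -1, 1]], D = diag(3, -3, 5), P⁻¹ = [[-2, 1, 2], [1, 0, 0], [1, 0, 1]].
B³ = P·diag(27, -27, 125)·P⁻¹ = [[-27, 0, 0], [-412, 27, -196], [152, 0, 125]].
The requested entry is -196.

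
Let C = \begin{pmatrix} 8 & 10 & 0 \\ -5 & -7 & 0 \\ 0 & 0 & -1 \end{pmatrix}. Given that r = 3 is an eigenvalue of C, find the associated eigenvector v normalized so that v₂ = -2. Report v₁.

C − 3I = [[5, 10, 0], [-5, -10, 0], [0, 0, -4]].
Solving (C − 3I)v = 0 gives the eigenspace spanned by (4, -2, 0).
With v₂ = -2, v = (4, -2, 0), so v₁ = 4.

4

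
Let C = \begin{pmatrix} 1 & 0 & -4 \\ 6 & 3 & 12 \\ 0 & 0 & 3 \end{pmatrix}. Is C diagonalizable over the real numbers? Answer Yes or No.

Yes

Characteristic polynomial: p(μ) = μ^3 - 7μ^2 + 15μ - 9 = (μ - 3)^2(μ - 1).
μ = 3 has algebraic multiplicity 2; rank(C − 3I) = 1, so geometric multiplicity = 2.
Every eigenvalue has geometric = algebraic multiplicity, so C is diagonalizable.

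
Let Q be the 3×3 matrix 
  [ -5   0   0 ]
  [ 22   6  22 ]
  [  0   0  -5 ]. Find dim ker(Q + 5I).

Q + 5I = [[0, 0, 0], [22, 11, 22], [0, 0, 0]].
This matrix has rank 1, so its null space has dimension 3 − 1 = 2.

2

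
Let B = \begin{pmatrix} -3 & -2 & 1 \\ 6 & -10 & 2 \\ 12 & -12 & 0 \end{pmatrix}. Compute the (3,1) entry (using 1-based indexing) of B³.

756

Characteristic polynomial: r^3 + 13r^2 + 54r + 72 = (r + 3)(r + 4)(r + 6), so the eigenvalues are -6, -4, -3.
r=-3: eigenvector (1, 2, 4).
r=-6: eigenvector (0, 1, 2).
r=-4: eigenvector (-1, -2, -3).
P = [[1, 0, -1], [2, 1, -2], [4, 2, -3]], D = diag(-3, -6, -4), P⁻¹ = [[1, -2, 1], [-2, 1, 0], [0, -2, 1]].
B³ = P·diag(-27, -216, -64)·P⁻¹ = [[-27, -74, 37], [378, -364, 74], [756, -600, 84]].
The requested entry is 756.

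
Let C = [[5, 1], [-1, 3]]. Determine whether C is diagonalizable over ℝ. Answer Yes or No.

No

Characteristic polynomial: p(μ) = μ^2 - 8μ + 16 = (μ - 4)^2.
μ = 4 has algebraic multiplicity 2; rank(C − 4I) = 1, so geometric multiplicity = 1.
Geometric multiplicity < algebraic multiplicity, so C is not diagonalizable.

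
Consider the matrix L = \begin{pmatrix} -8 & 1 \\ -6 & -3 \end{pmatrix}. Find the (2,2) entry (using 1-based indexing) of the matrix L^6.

-46437

Characteristic polynomial: μ^2 + 11μ + 30 = (μ + 5)(μ + 6), so the eigenvalues are -6, -5.
μ=-5: eigenvector (1, 3).
μ=-6: eigenvector (-1, -2).
P = [[1, -1], [3, -2]], D = diag(-5, -6), P⁻¹ = [[-2, 1], [-3, 1]].
L⁶ = P·diag(15625, 46656)·P⁻¹ = [[108718, -31031], [186186, -46437]].
The requested entry is -46437.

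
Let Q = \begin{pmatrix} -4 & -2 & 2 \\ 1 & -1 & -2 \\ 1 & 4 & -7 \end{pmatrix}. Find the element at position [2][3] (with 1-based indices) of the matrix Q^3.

-122

Characteristic polynomial: t^3 + 12t^2 + 47t + 60 = (t + 3)(t + 4)(t + 5), so the eigenvalues are -5, -4, -3.
t=-4: eigenvector (1, -1, -1).
t=-5: eigenvector (2, -2, -3).
t=-3: eigenvector (0, 1, 1).
P = [[1, 2, 0], [-1, -2, 1], [-1, -3, 1]], D = diag(-4, -5, -3), P⁻¹ = [[1, -2, 2], [0, 1, -1], [1, 1, 0]].
Q³ = P·diag(-64, -125, -27)·P⁻¹ = [[-64, -122, 122], [37, 95, -122], [37, 220, -247]].
The requested entry is -122.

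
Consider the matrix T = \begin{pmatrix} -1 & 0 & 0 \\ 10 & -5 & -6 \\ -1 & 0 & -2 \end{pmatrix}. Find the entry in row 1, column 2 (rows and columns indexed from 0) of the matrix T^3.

Characteristic polynomial: μ^3 + 8μ^2 + 17μ + 10 = (μ + 1)(μ + 2)(μ + 5), so the eigenvalues are -5, -2, -1.
μ=-2: eigenvector (0, -2, 1).
μ=-5: eigenvector (0, 1, 0).
μ=-1: eigenvector (1, 4, -1).
P = [[0, 0, 1], [-2, 1, 4], [1, 0, -1]], D = diag(-2, -5, -1), P⁻¹ = [[1, 0, 1], [-2, 1, 2], [1, 0, 0]].
T³ = P·diag(-8, -125, -1)·P⁻¹ = [[-1, 0, 0], [262, -125, -234], [-7, 0, -8]].
The requested entry is -234.

-234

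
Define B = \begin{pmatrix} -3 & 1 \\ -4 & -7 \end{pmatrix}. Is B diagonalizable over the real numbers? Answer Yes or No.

Characteristic polynomial: p(t) = t^2 + 10t + 25 = (t + 5)^2.
t = -5 has algebraic multiplicity 2; rank(B + 5I) = 1, so geometric multiplicity = 1.
Geometric multiplicity < algebraic multiplicity, so B is not diagonalizable.

No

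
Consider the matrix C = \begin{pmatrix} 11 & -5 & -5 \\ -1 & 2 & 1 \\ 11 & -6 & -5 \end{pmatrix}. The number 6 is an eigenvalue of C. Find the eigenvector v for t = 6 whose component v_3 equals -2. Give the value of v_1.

-2

C − 6I = [[5, -5, -5], [-1, -4, 1], [11, -6, -11]].
Solving (C − 6I)v = 0 gives the eigenspace spanned by (-2, 0, -2).
With v_3 = -2, v = (-2, 0, -2), so v_1 = -2.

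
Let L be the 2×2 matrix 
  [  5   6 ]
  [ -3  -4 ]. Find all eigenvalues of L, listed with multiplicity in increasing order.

-1, 2

Characteristic polynomial: p(s) = s^2 - s - 2 = (s - 2)(s + 1).
Roots (with multiplicity): -1, 2.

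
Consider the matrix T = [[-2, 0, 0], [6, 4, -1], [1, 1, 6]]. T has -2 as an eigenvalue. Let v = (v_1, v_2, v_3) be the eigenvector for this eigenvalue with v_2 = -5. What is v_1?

T + 2I = [[0, 0, 0], [6, 6, -1], [1, 1, 8]].
Solving (T + 2I)v = 0 gives the eigenspace spanned by (5, -5, 0).
With v_2 = -5, v = (5, -5, 0), so v_1 = 5.

5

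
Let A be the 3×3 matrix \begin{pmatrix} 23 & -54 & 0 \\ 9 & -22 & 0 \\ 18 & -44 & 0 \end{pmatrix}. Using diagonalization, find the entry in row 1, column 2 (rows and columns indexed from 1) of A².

-54

Characteristic polynomial: r^3 - r^2 - 20r = r(r - 5)(r + 4), so the eigenvalues are -4, 0, 5.
r=5: eigenvector (3, 1, 2).
r=-4: eigenvector (2, 1, 2).
r=0: eigenvector (0, 0, 1).
P = [[3, 2, 0], [1, 1, 0], [2, 2, 1]], D = diag(5, -4, 0), P⁻¹ = [[1, -2, 0], [-1, 3, 0], [0, -2, 1]].
A² = P·diag(25, 16, 0)·P⁻¹ = [[43, -54, 0], [9, -2, 0], [18, -4, 0]].
The requested entry is -54.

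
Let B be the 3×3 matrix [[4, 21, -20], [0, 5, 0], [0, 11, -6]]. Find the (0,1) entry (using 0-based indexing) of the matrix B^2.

Characteristic polynomial: t^3 - 3t^2 - 34t + 120 = (t - 5)(t - 4)(t + 6), so the eigenvalues are -6, 4, 5.
t=-6: eigenvector (2, 0, 1).
t=5: eigenvector (1, 1, 1).
t=4: eigenvector (1, 0, 0).
P = [[2, 1, 1], [0, 1, 0], [1, 1, 0]], D = diag(-6, 5, 4), P⁻¹ = [[0, -1, 1], [0, 1, 0], [1, 1, -2]].
B² = P·diag(36, 25, 16)·P⁻¹ = [[16, -31, 40], [0, 25, 0], [0, -11, 36]].
The requested entry is -31.

-31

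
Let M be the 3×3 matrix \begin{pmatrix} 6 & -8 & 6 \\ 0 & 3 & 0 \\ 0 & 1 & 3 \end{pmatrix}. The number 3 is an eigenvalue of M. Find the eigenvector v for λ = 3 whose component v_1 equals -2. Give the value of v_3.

M − 3I = [[3, -8, 6], [0, 0, 0], [0, 1, 0]].
Solving (M − 3I)v = 0 gives the eigenspace spanned by (-2, 0, 1).
With v_1 = -2, v = (-2, 0, 1), so v_3 = 1.

1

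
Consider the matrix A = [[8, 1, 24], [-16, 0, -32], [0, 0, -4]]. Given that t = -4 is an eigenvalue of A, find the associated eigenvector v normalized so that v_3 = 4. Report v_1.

-8

A + 4I = [[12, 1, 24], [-16, 4, -32], [0, 0, 0]].
Solving (A + 4I)v = 0 gives the eigenspace spanned by (-8, 0, 4).
With v_3 = 4, v = (-8, 0, 4), so v_1 = -8.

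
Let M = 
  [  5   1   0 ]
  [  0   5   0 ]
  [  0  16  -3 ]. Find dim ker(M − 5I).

M − 5I = [[0, 1, 0], [0, 0, 0], [0, 16, -8]].
This matrix has rank 2, so its null space has dimension 3 − 2 = 1.

1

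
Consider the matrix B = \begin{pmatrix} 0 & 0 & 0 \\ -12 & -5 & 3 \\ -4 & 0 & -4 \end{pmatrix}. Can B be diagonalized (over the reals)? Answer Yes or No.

Characteristic polynomial: p(r) = r^3 + 9r^2 + 20r = r(r + 4)(r + 5).
All 3 eigenvalues are distinct, so B is diagonalizable.

Yes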